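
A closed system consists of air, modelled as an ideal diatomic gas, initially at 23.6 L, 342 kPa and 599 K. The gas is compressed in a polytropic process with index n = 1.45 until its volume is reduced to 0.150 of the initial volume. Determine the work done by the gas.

-24200 J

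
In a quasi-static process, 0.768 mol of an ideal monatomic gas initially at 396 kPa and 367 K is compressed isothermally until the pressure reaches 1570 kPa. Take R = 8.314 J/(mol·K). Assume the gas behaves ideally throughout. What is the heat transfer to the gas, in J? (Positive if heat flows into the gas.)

-3230 J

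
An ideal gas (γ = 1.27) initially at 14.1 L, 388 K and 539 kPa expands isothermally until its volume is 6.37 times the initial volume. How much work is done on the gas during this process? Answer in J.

-14100 J

n = P₁V₁/(RT₁) = 539×14.1/(8.314×388) = 2.36 mol.
Isothermal: T stays 388 K; PV = const ⇒ V₂ = 89.8 L, P₂ = 84.6 kPa.
W = nRT ln(V₂/V₁) = 2.36×8.314×388×ln(6.37) = 14100 J.
Work done on the gas = −W_by = -14100 J.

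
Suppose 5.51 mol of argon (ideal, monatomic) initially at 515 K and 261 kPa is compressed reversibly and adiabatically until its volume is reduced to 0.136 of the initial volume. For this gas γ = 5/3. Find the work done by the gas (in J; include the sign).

-98400 J

V₁ = nRT₁/P₁ = 5.51×8.314×515/261 = 90.4 L.
Adiabatic: TV^(γ−1) = const ⇒ T₂ = 515×(7.35)^0.667 = 1950 K; PV^γ = const ⇒ P₂ = 7260 kPa.
ΔU = nCvΔT = 5.51×12.5×(1950−515) = 98400 J.
Q = 0 for an adiabatic process, so W = −ΔU = -98400 J.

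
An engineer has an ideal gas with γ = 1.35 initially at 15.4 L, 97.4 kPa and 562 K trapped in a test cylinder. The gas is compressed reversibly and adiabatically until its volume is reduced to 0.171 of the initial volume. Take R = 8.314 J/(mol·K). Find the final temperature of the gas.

Adiabatic: TV^(γ−1) = const ⇒ T₂ = 562×(5.85)^0.350 = 1040 K; PV^γ = const ⇒ P₂ = 1060 kPa.

1040 K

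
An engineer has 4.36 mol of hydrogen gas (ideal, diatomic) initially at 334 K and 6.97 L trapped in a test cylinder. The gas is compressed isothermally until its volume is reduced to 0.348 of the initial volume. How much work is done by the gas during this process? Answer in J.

-12800 J

P₁ = nRT₁/V₁ = 4.36×8.314×334/6.97 = 1740 kPa.
Isothermal: T stays 334 K; PV = const ⇒ V₂ = 2.43 L, P₂ = 4990 kPa.
W = nRT ln(V₂/V₁) = 4.36×8.314×334×ln(0.348) = -12800 J.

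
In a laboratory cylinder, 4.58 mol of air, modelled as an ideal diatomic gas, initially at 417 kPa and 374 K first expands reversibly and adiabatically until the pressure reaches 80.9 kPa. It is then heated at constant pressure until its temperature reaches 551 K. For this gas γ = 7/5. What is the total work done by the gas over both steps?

V₁ = nRT₁/P₁ = 4.58×8.314×374/417 = 34.2 L.
Step 1 — Adiabatic: T₂/T₁ = (P₂/P₁)^((γ−1)/γ) ⇒ T₂ = 374×(0.194)^0.286 = 234 K; V₂ = 110 L.
ΔU = nCvΔT = 4.58×20.8×(234−374) = -13300 J.
Q = 0 for an adiabatic process, so W = −ΔU = 13300 J.
State after step 1: P = 80.9 kPa, V = 110 L, T = 234 K.
Step 2 — Isobaric: P stays 80.9 kPa; V/T = const ⇒ T₂ = 551 K, V₂ = 259 L.
W = PΔV = 80.9×(259−110) kPa·L = 12100 J.
ΔU = nCvΔT = 4.58×20.8×(551−234) = 30200 J.
Q = ΔU + W = nCpΔT = 42200 J.
Net over both steps: W = 25400 J, Q = 42200 J, ΔU = 16800 J.

25400 J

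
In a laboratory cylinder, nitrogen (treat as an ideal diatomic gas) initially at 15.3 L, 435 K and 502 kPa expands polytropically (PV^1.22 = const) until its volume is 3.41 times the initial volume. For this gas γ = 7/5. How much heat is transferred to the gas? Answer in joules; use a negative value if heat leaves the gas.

3720 J

n = P₁V₁/(RT₁) = 502×15.3/(8.314×435) = 2.12 mol.
Polytropic n=1.22: T₂ = T₁(V₁/V₂)^(n−1) = 435×(0.293)^0.22 = 332 K; P₂ = P₁(V₁/V₂)^n = 112 kPa.
W = (P₁V₁−P₂V₂)/(n−1) = (502×15.3−112×52.2)/0.22 = 8260 J.
ΔU = nCvΔT = 2.12×20.8×(332−435) = -4540 J.
Q = ΔU + W = 3720 J.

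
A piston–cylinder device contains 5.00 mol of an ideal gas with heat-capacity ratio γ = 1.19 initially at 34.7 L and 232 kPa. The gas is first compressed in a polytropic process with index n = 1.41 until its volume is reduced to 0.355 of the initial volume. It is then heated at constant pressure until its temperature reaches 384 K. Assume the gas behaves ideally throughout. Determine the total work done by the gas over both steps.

-6730 J

T₁ = P₁V₁/(nR) = 232×34.7/(5.00×8.314) = 194 K.
Step 1 — Polytropic n=1.41: T₂ = T₁(V₁/V₂)^(n−1) = 194×(2.82)^0.41 = 296 K; P₂ = P₁(V₁/V₂)^n = 999 kPa.
W = (P₁V₁−P₂V₂)/(n−1) = (232×34.7−999×12.3)/0.41 = -10400 J.
ΔU = nCvΔT = 5.00×43.8×(296−194) = 22400 J.
Q = ΔU + W = 12000 J.
State after step 1: P = 999 kPa, V = 12.3 L, T = 296 K.
Step 2 — Isobaric: P stays 999 kPa; V/T = const ⇒ T₂ = 384 K, V₂ = 16.0 L.
W = PΔV = 999×(16.0−12.3) kPa·L = 3650 J.
ΔU = nCvΔT = 5.00×43.8×(384−296) = 19200 J.
Q = ΔU + W = nCpΔT = 22900 J.
Net over both steps: W = -6730 J, Q = 34900 J, ΔU = 41600 J.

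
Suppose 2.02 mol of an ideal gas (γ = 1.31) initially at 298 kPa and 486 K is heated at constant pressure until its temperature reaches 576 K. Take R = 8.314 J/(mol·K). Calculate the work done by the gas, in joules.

V₁ = nRT₁/P₁ = 2.02×8.314×486/298 = 27.4 L.
Isobaric: P stays 298 kPa; V/T = const ⇒ T₂ = 576 K, V₂ = 32.5 L.
W = PΔV = 298×(32.5−27.4) kPa·L = 1510 J.

1510 J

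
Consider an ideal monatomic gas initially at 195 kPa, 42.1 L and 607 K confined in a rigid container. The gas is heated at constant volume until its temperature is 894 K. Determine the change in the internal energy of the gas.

n = P₁V₁/(RT₁) = 195×42.1/(8.314×607) = 1.63 mol.
Isochoric: V stays 42.1 L; P/T = const ⇒ T₂ = 894 K, P₂ = 287 kPa.
For an ideal gas ΔU = nCvΔT with Cv = (3/2)R = 12.5 J/(mol·K).
ΔU = 1.63×12.5×(894−607) = 5820 J.

5820 J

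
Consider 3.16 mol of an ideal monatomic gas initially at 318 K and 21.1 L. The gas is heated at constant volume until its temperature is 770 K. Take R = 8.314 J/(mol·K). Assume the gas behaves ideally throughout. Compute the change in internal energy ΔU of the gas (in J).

P₁ = nRT₁/V₁ = 3.16×8.314×318/21.1 = 396 kPa.
Isochoric: V stays 21.1 L; P/T = const ⇒ T₂ = 770 K, P₂ = 959 kPa.
For an ideal gas ΔU = nCvΔT with Cv = (3/2)R = 12.5 J/(mol·K).
ΔU = 3.16×12.5×(770−318) = 17800 J.

17800 J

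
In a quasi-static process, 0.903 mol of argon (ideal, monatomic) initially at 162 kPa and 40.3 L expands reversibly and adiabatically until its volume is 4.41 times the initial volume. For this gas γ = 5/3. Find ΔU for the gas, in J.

-6150 J

T₁ = P₁V₁/(nR) = 162×40.3/(0.903×8.314) = 870 K.
Adiabatic: TV^(γ−1) = const ⇒ T₂ = 870×(0.227)^0.667 = 323 K; PV^γ = const ⇒ P₂ = 13.7 kPa.
For an ideal gas ΔU = nCvΔT with Cv = (3/2)R = 12.5 J/(mol·K).
ΔU = 0.903×12.5×(323−870) = -6150 J.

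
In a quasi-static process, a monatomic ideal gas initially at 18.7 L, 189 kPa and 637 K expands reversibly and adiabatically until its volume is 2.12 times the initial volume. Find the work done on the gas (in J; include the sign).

n = P₁V₁/(RT₁) = 189×18.7/(8.314×637) = 0.667 mol.
Adiabatic: TV^(γ−1) = const ⇒ T₂ = 637×(0.472)^0.667 = 386 K; PV^γ = const ⇒ P₂ = 54.0 kPa.
ΔU = nCvΔT = 0.667×12.5×(386−637) = -2090 J.
Q = 0 for an adiabatic process, so W = −ΔU = 2090 J.
Work done on the gas = −W_by = -2090 J.

-2090 J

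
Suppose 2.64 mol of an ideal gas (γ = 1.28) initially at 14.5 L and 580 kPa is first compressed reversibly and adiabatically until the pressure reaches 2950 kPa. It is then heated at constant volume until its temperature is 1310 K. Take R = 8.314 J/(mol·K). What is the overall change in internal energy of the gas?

T₁ = P₁V₁/(nR) = 580×14.5/(2.64×8.314) = 383 K.
Step 1 — Adiabatic: T₂/T₁ = (P₂/P₁)^((γ−1)/γ) ⇒ T₂ = 383×(5.09)^0.219 = 547 K; V₂ = 4.07 L.
ΔU = nCvΔT = 2.64×29.7×(547−383) = 12800 J.
Q = 0 for an adiabatic process, so W = −ΔU = -12800 J.
State after step 1: P = 2950 kPa, V = 4.07 L, T = 547 K.
Step 2 — Isochoric: V stays 4.07 L; P/T = const ⇒ T₂ = 1310 K, P₂ = 7070 kPa.
W = 0 (no volume change).
ΔU = nCvΔT = 2.64×29.7×(1310−547) = 59800 J.
Q = ΔU = 59800 J.
Net over both steps: W = -12800 J, Q = 59800 J, ΔU = 72700 J.

72700 J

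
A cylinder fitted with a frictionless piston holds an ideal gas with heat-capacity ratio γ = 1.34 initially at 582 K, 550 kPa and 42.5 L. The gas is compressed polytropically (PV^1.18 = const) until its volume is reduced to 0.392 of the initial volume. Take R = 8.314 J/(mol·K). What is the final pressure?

1660 kPa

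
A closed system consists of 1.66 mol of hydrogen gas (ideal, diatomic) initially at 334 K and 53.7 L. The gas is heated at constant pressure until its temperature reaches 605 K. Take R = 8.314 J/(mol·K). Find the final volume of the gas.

97.3 L

P₁ = nRT₁/V₁ = 1.66×8.314×334/53.7 = 85.8 kPa.
Isobaric: P stays 85.8 kPa; V/T = const ⇒ T₂ = 605 K, V₂ = 97.3 L.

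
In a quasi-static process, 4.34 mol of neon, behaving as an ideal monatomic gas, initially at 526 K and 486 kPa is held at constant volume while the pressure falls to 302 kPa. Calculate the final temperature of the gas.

V₁ = nRT₁/P₁ = 4.34×8.314×526/486 = 39.1 L.
Isochoric: V stays 39.1 L; P/T = const ⇒ T₂ = 327 K, P₂ = 302 kPa.

327 K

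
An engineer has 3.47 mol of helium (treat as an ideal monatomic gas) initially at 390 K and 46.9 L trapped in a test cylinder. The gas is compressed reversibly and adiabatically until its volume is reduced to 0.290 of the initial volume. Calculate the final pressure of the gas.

1890 kPa

P₁ = nRT₁/V₁ = 3.47×8.314×390/46.9 = 240 kPa.
Adiabatic: TV^(γ−1) = const ⇒ T₂ = 390×(3.45)^0.667 = 890 K; PV^γ = const ⇒ P₂ = 1890 kPa.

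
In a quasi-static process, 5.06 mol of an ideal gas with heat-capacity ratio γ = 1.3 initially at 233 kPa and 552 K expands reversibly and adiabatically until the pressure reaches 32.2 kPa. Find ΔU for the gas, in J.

-28400 J

V₁ = nRT₁/P₁ = 5.06×8.314×552/233 = 99.7 L.
Adiabatic: T₂/T₁ = (P₂/P₁)^((γ−1)/γ) ⇒ T₂ = 552×(0.138)^0.231 = 350 K; V₂ = 457 L.
For an ideal gas ΔU = nCvΔT with Cv = R/(γ−1) = 27.7 J/(mol·K).
ΔU = 5.06×27.7×(350−552) = -28400 J.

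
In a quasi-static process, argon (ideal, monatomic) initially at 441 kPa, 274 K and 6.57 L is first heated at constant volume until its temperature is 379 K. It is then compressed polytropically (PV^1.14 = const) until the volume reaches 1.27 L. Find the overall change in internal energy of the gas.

n = P₁V₁/(RT₁) = 441×6.57/(8.314×274) = 1.27 mol.
Step 1 — Isochoric: V stays 6.57 L; P/T = const ⇒ T₂ = 379 K, P₂ = 610 kPa.
W = 0 (no volume change).
ΔU = nCvΔT = 1.27×12.5×(379−274) = 1670 J.
Q = ΔU = 1670 J.
State after step 1: P = 610 kPa, V = 6.57 L, T = 379 K.
Step 2 — Polytropic n=1.14: T₂ = T₁(V₁/V₂)^(n−1) = 379×(5.17)^0.14 = 477 K; P₂ = P₁(V₁/V₂)^n = 3970 kPa.
W = (P₁V₁−P₂V₂)/(n−1) = (610×6.57−3970×1.27)/0.14 = -7410 J.
ΔU = nCvΔT = 1.27×12.5×(477−379) = 1560 J.
Q = ΔU + W = -5850 J.
Net over both steps: W = -7410 J, Q = -4190 J, ΔU = 3220 J.

3220 J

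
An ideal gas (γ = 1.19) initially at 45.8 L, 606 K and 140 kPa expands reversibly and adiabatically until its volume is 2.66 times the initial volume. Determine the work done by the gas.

n = P₁V₁/(RT₁) = 140×45.8/(8.314×606) = 1.27 mol.
Adiabatic: TV^(γ−1) = const ⇒ T₂ = 606×(0.376)^0.190 = 503 K; PV^γ = const ⇒ P₂ = 43.7 kPa.
ΔU = nCvΔT = 1.27×43.8×(503−606) = -5720 J.
Q = 0 for an adiabatic process, so W = −ΔU = 5720 J.

5720 J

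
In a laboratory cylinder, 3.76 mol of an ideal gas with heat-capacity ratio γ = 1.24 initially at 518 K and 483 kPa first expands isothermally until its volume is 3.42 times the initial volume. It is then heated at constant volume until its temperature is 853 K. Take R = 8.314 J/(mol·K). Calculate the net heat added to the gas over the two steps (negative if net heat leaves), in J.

V₁ = nRT₁/P₁ = 3.76×8.314×518/483 = 33.5 L.
Step 1 — Isothermal: T stays 518 K; PV = const ⇒ V₂ = 115 L, P₂ = 141 kPa.
ΔU = 0 (ideal gas, T constant).
W = nRT ln(V₂/V₁) = 3.76×8.314×518×ln(3.42) = 19900 J.
Q = ΔU + W = 19900 J.
State after step 1: P = 141 kPa, V = 115 L, T = 518 K.
Step 2 — Isochoric: V stays 115 L; P/T = const ⇒ T₂ = 853 K, P₂ = 233 kPa.
W = 0 (no volume change).
ΔU = nCvΔT = 3.76×34.6×(853−518) = 43600 J.
Q = ΔU = 43600 J.
Net over both steps: W = 19900 J, Q = 63500 J, ΔU = 43600 J.

63500 J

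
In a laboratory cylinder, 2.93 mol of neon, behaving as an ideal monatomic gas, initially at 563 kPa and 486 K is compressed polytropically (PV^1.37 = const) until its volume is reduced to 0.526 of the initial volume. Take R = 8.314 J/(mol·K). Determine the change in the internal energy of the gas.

4770 J

V₁ = nRT₁/P₁ = 2.93×8.314×486/563 = 21.0 L.
Polytropic n=1.37: T₂ = T₁(V₁/V₂)^(n−1) = 486×(1.90)^0.37 = 616 K; P₂ = P₁(V₁/V₂)^n = 1360 kPa.
For an ideal gas ΔU = nCvΔT with Cv = (3/2)R = 12.5 J/(mol·K).
ΔU = 2.93×12.5×(616−486) = 4770 J.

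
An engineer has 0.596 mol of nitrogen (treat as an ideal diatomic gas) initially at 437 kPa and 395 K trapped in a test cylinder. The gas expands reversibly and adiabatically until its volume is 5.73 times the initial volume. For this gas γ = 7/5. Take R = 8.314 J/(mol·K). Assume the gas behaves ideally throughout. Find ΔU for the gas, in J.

-2460 J

V₁ = nRT₁/P₁ = 0.596×8.314×395/437 = 4.48 L.
Adiabatic: TV^(γ−1) = const ⇒ T₂ = 395×(0.175)^0.400 = 196 K; PV^γ = const ⇒ P₂ = 37.9 kPa.
For an ideal gas ΔU = nCvΔT with Cv = (5/2)R = 20.8 J/(mol·K).
ΔU = 0.596×20.8×(196−395) = -2460 J.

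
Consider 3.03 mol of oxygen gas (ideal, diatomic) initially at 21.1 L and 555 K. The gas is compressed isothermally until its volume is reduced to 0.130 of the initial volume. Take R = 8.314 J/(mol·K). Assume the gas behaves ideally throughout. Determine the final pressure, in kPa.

5100 kPa

P₁ = nRT₁/V₁ = 3.03×8.314×555/21.1 = 663 kPa.
Isothermal: T stays 555 K; PV = const ⇒ V₂ = 2.74 L, P₂ = 5100 kPa.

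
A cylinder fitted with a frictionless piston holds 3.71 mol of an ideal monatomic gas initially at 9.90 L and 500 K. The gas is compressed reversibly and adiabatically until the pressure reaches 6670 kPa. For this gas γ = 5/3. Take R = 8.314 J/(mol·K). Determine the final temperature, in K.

P₁ = nRT₁/V₁ = 3.71×8.314×500/9.90 = 1560 kPa.
Adiabatic: T₂/T₁ = (P₂/P₁)^((γ−1)/γ) ⇒ T₂ = 500×(4.28)^0.400 = 895 K; V₂ = 4.14 L.

895 K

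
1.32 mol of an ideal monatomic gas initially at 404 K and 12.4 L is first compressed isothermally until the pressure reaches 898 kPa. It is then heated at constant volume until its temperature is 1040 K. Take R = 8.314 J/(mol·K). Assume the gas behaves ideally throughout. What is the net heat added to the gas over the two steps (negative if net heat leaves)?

6390 J

P₁ = nRT₁/V₁ = 1.32×8.314×404/12.4 = 358 kPa.
Step 1 — Isothermal: T stays 404 K; PV = const ⇒ V₂ = 4.94 L, P₂ = 898 kPa.
ΔU = 0 (ideal gas, T constant).
W = nRT ln(V₂/V₁) = 1.32×8.314×404×ln(0.398) = -4080 J.
Q = ΔU + W = -4080 J.
State after step 1: P = 898 kPa, V = 4.94 L, T = 404 K.
Step 2 — Isochoric: V stays 4.94 L; P/T = const ⇒ T₂ = 1040 K, P₂ = 2310 kPa.
W = 0 (no volume change).
ΔU = nCvΔT = 1.32×12.5×(1040−404) = 10500 J.
Q = ΔU = 10500 J.
Net over both steps: W = -4080 J, Q = 6390 J, ΔU = 10500 J.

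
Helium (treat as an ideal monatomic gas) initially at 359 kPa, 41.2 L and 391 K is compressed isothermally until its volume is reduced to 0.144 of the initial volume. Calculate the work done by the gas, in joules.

n = P₁V₁/(RT₁) = 359×41.2/(8.314×391) = 4.55 mol.
Isothermal: T stays 391 K; PV = const ⇒ V₂ = 5.93 L, P₂ = 2490 kPa.
W = nRT ln(V₂/V₁) = 4.55×8.314×391×ln(0.144) = -28700 J.

-28700 J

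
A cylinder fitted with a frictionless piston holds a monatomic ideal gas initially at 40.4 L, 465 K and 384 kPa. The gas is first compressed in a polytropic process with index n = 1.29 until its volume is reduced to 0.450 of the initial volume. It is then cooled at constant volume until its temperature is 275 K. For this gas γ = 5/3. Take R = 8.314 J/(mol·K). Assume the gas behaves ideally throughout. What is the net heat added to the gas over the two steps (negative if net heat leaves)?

-23400 J

n = P₁V₁/(RT₁) = 384×40.4/(8.314×465) = 4.01 mol.
Step 1 — Polytropic n=1.29: T₂ = T₁(V₁/V₂)^(n−1) = 465×(2.22)^0.29 = 586 K; P₂ = P₁(V₁/V₂)^n = 1080 kPa.
W = (P₁V₁−P₂V₂)/(n−1) = (384×40.4−1080×18.2)/0.29 = -13900 J.
ΔU = nCvΔT = 4.01×12.5×(586−465) = 6060 J.
Q = ΔU + W = -7880 J.
State after step 1: P = 1080 kPa, V = 18.2 L, T = 586 K.
Step 2 — Isochoric: V stays 18.2 L; P/T = const ⇒ T₂ = 275 K, P₂ = 505 kPa.
W = 0 (no volume change).
ΔU = nCvΔT = 4.01×12.5×(275−586) = -15600 J.
Q = ΔU = -15600 J.
Net over both steps: W = -13900 J, Q = -23400 J, ΔU = -9510 J.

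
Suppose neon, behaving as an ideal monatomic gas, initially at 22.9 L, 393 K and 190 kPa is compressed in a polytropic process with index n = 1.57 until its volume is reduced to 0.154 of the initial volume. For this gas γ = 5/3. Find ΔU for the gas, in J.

12400 J

n = P₁V₁/(RT₁) = 190×22.9/(8.314×393) = 1.33 mol.
Polytropic n=1.57: T₂ = T₁(V₁/V₂)^(n−1) = 393×(6.49)^0.57 = 1140 K; P₂ = P₁(V₁/V₂)^n = 3580 kPa.
For an ideal gas ΔU = nCvΔT with Cv = (3/2)R = 12.5 J/(mol·K).
ΔU = 1.33×12.5×(1140−393) = 12400 J.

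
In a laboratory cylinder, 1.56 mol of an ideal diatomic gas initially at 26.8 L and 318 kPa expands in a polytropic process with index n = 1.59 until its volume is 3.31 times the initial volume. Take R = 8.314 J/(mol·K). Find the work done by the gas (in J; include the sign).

7320 J

T₁ = P₁V₁/(nR) = 318×26.8/(1.56×8.314) = 657 K.
Polytropic n=1.59: T₂ = T₁(V₁/V₂)^(n−1) = 657×(0.302)^0.59 = 324 K; P₂ = P₁(V₁/V₂)^n = 47.4 kPa.
W = (P₁V₁−P₂V₂)/(n−1) = (318×26.8−47.4×88.7)/0.59 = 7320 J.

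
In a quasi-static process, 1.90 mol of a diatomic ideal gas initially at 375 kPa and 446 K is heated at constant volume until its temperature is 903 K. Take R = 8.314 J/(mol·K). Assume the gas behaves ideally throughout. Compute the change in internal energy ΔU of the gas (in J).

V₁ = nRT₁/P₁ = 1.90×8.314×446/375 = 18.8 L.
Isochoric: V stays 18.8 L; P/T = const ⇒ T₂ = 903 K, P₂ = 759 kPa.
For an ideal gas ΔU = nCvΔT with Cv = (5/2)R = 20.8 J/(mol·K).
ΔU = 1.90×20.8×(903−446) = 18000 J.

18000 J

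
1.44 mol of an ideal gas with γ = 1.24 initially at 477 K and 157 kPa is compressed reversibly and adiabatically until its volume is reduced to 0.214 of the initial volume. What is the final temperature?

691 K

V₁ = nRT₁/P₁ = 1.44×8.314×477/157 = 36.4 L.
Adiabatic: TV^(γ−1) = const ⇒ T₂ = 477×(4.67)^0.240 = 691 K; PV^γ = const ⇒ P₂ = 1060 kPa.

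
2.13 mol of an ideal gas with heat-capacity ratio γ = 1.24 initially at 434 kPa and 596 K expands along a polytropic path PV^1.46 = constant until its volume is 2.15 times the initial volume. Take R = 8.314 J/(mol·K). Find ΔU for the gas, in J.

-13100 J

V₁ = nRT₁/P₁ = 2.13×8.314×596/434 = 24.3 L.
Polytropic n=1.46: T₂ = T₁(V₁/V₂)^(n−1) = 596×(0.465)^0.46 = 419 K; P₂ = P₁(V₁/V₂)^n = 142 kPa.
For an ideal gas ΔU = nCvΔT with Cv = R/(γ−1) = 34.6 J/(mol·K).
ΔU = 2.13×34.6×(419−596) = -13100 J.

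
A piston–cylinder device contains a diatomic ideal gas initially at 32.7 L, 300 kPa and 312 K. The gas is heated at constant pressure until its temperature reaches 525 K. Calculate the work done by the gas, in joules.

6700 J

n = P₁V₁/(RT₁) = 300×32.7/(8.314×312) = 3.78 mol.
Isobaric: P stays 300 kPa; V/T = const ⇒ T₂ = 525 K, V₂ = 55.0 L.
W = PΔV = 300×(55.0−32.7) kPa·L = 6700 J.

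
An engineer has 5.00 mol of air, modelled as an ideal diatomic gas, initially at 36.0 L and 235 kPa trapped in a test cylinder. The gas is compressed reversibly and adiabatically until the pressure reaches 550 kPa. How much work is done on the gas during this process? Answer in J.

5820 J

T₁ = P₁V₁/(nR) = 235×36.0/(5.00×8.314) = 204 K.
Adiabatic: T₂/T₁ = (P₂/P₁)^((γ−1)/γ) ⇒ T₂ = 204×(2.34)^0.286 = 259 K; V₂ = 19.6 L.
ΔU = nCvΔT = 5.00×20.8×(259−204) = 5820 J.
Q = 0 for an adiabatic process, so W = −ΔU = -5820 J.
Work done on the gas = −W_by = 5820 J.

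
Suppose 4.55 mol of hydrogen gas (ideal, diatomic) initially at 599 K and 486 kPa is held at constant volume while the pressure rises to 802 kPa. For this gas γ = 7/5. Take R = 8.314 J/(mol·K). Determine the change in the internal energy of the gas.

36800 J

V₁ = nRT₁/P₁ = 4.55×8.314×599/486 = 46.6 L.
Isochoric: V stays 46.6 L; P/T = const ⇒ T₂ = 988 K, P₂ = 802 kPa.
For an ideal gas ΔU = nCvΔT with Cv = (5/2)R = 20.8 J/(mol·K).
ΔU = 4.55×20.8×(988−599) = 36800 J.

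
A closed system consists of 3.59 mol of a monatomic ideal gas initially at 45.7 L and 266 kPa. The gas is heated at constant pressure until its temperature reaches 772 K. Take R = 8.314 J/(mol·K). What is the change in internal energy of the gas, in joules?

T₁ = P₁V₁/(nR) = 266×45.7/(3.59×8.314) = 407 K.
Isobaric: P stays 266 kPa; V/T = const ⇒ T₂ = 772 K, V₂ = 86.6 L.
For an ideal gas ΔU = nCvΔT with Cv = (3/2)R = 12.5 J/(mol·K).
ΔU = 3.59×12.5×(772−407) = 16300 J.

16300 J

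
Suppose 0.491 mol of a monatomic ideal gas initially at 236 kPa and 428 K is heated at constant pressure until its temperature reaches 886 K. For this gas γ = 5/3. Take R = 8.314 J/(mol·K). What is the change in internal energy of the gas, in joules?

2800 J

V₁ = nRT₁/P₁ = 0.491×8.314×428/236 = 7.40 L.
Isobaric: P stays 236 kPa; V/T = const ⇒ T₂ = 886 K, V₂ = 15.3 L.
For an ideal gas ΔU = nCvΔT with Cv = (3/2)R = 12.5 J/(mol·K).
ΔU = 0.491×12.5×(886−428) = 2800 J.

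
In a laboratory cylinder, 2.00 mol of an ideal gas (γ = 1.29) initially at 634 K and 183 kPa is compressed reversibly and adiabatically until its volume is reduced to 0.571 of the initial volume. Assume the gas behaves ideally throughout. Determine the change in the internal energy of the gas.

V₁ = nRT₁/P₁ = 2.00×8.314×634/183 = 57.6 L.
Adiabatic: TV^(γ−1) = const ⇒ T₂ = 634×(1.75)^0.290 = 746 K; PV^γ = const ⇒ P₂ = 377 kPa.
For an ideal gas ΔU = nCvΔT with Cv = R/(γ−1) = 28.7 J/(mol·K).
ΔU = 2.00×28.7×(746−634) = 6410 J.

6410 J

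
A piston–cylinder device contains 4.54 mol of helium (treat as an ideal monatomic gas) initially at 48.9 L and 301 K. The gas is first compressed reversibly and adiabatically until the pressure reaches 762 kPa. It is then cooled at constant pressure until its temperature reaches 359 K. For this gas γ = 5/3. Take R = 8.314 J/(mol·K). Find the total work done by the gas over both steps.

-15100 J

P₁ = nRT₁/V₁ = 4.54×8.314×301/48.9 = 232 kPa.
Step 1 — Adiabatic: T₂/T₁ = (P₂/P₁)^((γ−1)/γ) ⇒ T₂ = 301×(3.28)^0.400 = 484 K; V₂ = 24.0 L.
ΔU = nCvΔT = 4.54×12.5×(484−301) = 10400 J.
Q = 0 for an adiabatic process, so W = −ΔU = -10400 J.
State after step 1: P = 762 kPa, V = 24.0 L, T = 484 K.
Step 2 — Isobaric: P stays 762 kPa; V/T = const ⇒ T₂ = 359 K, V₂ = 17.8 L.
W = PΔV = 762×(17.8−24.0) kPa·L = -4720 J.
ΔU = nCvΔT = 4.54×12.5×(359−484) = -7080 J.
Q = ΔU + W = nCpΔT = -11800 J.
Net over both steps: W = -15100 J, Q = -11800 J, ΔU = 3280 J.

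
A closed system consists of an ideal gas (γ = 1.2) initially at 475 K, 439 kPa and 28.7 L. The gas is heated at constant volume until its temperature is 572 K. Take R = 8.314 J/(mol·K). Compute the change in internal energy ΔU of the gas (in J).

n = P₁V₁/(RT₁) = 439×28.7/(8.314×475) = 3.19 mol.
Isochoric: V stays 28.7 L; P/T = const ⇒ T₂ = 572 K, P₂ = 529 kPa.
For an ideal gas ΔU = nCvΔT with Cv = R/(γ−1) = 41.6 J/(mol·K).
ΔU = 3.19×41.6×(572−475) = 12900 J.

12900 J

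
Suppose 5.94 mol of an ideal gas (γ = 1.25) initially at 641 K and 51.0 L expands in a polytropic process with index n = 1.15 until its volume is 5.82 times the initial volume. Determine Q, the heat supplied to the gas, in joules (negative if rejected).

19600 J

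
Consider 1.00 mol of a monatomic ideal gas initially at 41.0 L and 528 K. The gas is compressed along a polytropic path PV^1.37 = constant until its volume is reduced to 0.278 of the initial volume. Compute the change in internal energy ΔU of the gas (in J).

P₁ = nRT₁/V₁ = 1.00×8.314×528/41.0 = 107 kPa.
Polytropic n=1.37: T₂ = T₁(V₁/V₂)^(n−1) = 528×(3.60)^0.37 = 848 K; P₂ = P₁(V₁/V₂)^n = 618 kPa.
For an ideal gas ΔU = nCvΔT with Cv = (3/2)R = 12.5 J/(mol·K).
ΔU = 1.00×12.5×(848−528) = 3990 J.

3990 J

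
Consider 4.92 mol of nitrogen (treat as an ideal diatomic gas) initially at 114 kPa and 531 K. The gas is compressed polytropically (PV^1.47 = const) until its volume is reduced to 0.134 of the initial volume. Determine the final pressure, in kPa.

2190 kPa

V₁ = nRT₁/P₁ = 4.92×8.314×531/114 = 191 L.
Polytropic n=1.47: T₂ = T₁(V₁/V₂)^(n−1) = 531×(7.46)^0.47 = 1370 K; P₂ = P₁(V₁/V₂)^n = 2190 kPa.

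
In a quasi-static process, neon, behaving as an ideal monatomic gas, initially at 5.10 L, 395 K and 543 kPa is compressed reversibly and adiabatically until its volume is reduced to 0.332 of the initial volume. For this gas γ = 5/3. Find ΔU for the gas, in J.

n = P₁V₁/(RT₁) = 543×5.10/(8.314×395) = 0.843 mol.
Adiabatic: TV^(γ−1) = const ⇒ T₂ = 395×(3.01)^0.667 = 824 K; PV^γ = const ⇒ P₂ = 3410 kPa.
For an ideal gas ΔU = nCvΔT with Cv = (3/2)R = 12.5 J/(mol·K).
ΔU = 0.843×12.5×(824−395) = 4510 J.

4510 J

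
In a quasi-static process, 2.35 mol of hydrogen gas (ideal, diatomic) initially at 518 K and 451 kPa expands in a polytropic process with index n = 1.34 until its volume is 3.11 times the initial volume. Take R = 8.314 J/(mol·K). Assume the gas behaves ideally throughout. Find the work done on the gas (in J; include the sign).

-9530 J

V₁ = nRT₁/P₁ = 2.35×8.314×518/451 = 22.4 L.
Polytropic n=1.34: T₂ = T₁(V₁/V₂)^(n−1) = 518×(0.322)^0.34 = 352 K; P₂ = P₁(V₁/V₂)^n = 98.6 kPa.
W = (P₁V₁−P₂V₂)/(n−1) = (451×22.4−98.6×69.8)/0.34 = 9530 J.
Work done on the gas = −W_by = -9530 J.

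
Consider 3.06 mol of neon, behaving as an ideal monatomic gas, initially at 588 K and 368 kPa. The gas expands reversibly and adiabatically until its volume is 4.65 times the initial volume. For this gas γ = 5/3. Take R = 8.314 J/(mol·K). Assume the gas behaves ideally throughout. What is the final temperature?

V₁ = nRT₁/P₁ = 3.06×8.314×588/368 = 40.7 L.
Adiabatic: TV^(γ−1) = const ⇒ T₂ = 588×(0.215)^0.667 = 211 K; PV^γ = const ⇒ P₂ = 28.4 kPa.

211 K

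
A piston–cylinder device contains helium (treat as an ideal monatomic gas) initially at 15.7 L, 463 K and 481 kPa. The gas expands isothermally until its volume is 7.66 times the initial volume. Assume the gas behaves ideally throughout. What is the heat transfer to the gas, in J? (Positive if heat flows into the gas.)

15400 J

n = P₁V₁/(RT₁) = 481×15.7/(8.314×463) = 1.96 mol.
Isothermal: T stays 463 K; PV = const ⇒ V₂ = 120 L, P₂ = 62.8 kPa.
ΔU = 0 (ideal gas, T constant).
W = nRT ln(V₂/V₁) = 1.96×8.314×463×ln(7.66) = 15400 J.
Q = ΔU + W = 15400 J.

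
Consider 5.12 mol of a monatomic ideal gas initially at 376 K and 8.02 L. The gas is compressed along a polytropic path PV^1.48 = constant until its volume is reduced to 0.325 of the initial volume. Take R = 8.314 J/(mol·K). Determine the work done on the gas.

P₁ = nRT₁/V₁ = 5.12×8.314×376/8.02 = 2000 kPa.
Polytropic n=1.48: T₂ = T₁(V₁/V₂)^(n−1) = 376×(3.08)^0.48 = 645 K; P₂ = P₁(V₁/V₂)^n = 10500 kPa.
W = (P₁V₁−P₂V₂)/(n−1) = (2000×8.02−10500×2.61)/0.48 = -23800 J.
Work done on the gas = −W_by = 23800 J.

23800 J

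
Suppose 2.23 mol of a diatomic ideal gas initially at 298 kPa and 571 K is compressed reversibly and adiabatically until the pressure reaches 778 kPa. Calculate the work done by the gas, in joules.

V₁ = nRT₁/P₁ = 2.23×8.314×571/298 = 35.5 L.
Adiabatic: T₂/T₁ = (P₂/P₁)^((γ−1)/γ) ⇒ T₂ = 571×(2.61)^0.286 = 751 K; V₂ = 17.9 L.
ΔU = nCvΔT = 2.23×20.8×(751−571) = 8350 J.
Q = 0 for an adiabatic process, so W = −ΔU = -8350 J.

-8350 J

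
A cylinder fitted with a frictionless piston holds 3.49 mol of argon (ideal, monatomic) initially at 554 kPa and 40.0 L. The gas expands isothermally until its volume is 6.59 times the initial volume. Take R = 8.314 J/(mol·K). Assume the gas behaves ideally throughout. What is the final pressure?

84.1 kPa

T₁ = P₁V₁/(nR) = 554×40.0/(3.49×8.314) = 764 K.
Isothermal: T stays 764 K; PV = const ⇒ V₂ = 264 L, P₂ = 84.1 kPa.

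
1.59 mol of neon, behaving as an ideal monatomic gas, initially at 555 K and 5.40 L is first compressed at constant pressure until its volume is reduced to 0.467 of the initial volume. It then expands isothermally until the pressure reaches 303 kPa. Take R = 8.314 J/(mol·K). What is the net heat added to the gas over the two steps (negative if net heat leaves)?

P₁ = nRT₁/V₁ = 1.59×8.314×555/5.40 = 1360 kPa.
Step 1 — Isobaric: P stays 1360 kPa; V/T = const ⇒ T₂ = 259 K, V₂ = 2.52 L.
W = PΔV = 1360×(2.52−5.40) kPa·L = -3910 J.
ΔU = nCvΔT = 1.59×12.5×(259−555) = -5870 J.
Q = ΔU + W = nCpΔT = -9780 J.
State after step 1: P = 1360 kPa, V = 2.52 L, T = 259 K.
Step 2 — Isothermal: T stays 259 K; PV = const ⇒ V₂ = 11.3 L, P₂ = 303 kPa.
ΔU = 0 (ideal gas, T constant).
W = nRT ln(V₂/V₁) = 1.59×8.314×259×ln(4.48) = 5140 J.
Q = ΔU + W = 5140 J.
Net over both steps: W = 1230 J, Q = -4640 J, ΔU = -5870 J.

-4640 J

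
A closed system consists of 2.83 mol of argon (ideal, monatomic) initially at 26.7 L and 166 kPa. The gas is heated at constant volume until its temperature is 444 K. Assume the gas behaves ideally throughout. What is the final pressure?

391 kPa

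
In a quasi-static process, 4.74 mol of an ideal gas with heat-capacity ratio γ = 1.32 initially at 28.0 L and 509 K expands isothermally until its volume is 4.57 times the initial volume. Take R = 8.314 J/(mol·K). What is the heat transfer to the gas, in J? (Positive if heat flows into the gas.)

P₁ = nRT₁/V₁ = 4.74×8.314×509/28.0 = 716 kPa.
Isothermal: T stays 509 K; PV = const ⇒ V₂ = 128 L, P₂ = 157 kPa.
ΔU = 0 (ideal gas, T constant).
W = nRT ln(V₂/V₁) = 4.74×8.314×509×ln(4.57) = 30500 J.
Q = ΔU + W = 30500 J.

30500 J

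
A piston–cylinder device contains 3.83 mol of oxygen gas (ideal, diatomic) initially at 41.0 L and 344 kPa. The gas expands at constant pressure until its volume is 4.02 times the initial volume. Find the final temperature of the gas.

1780 K

T₁ = P₁V₁/(nR) = 344×41.0/(3.83×8.314) = 443 K.
Isobaric: P stays 344 kPa; V/T = const ⇒ T₂ = 1780 K, V₂ = 165 L.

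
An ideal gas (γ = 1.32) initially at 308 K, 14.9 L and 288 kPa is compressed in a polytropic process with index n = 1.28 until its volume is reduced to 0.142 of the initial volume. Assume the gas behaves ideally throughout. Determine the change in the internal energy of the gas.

9750 J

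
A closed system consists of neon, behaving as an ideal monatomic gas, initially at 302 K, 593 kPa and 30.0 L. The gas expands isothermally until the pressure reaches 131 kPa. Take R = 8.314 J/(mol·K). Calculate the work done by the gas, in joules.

26900 J

n = P₁V₁/(RT₁) = 593×30.0/(8.314×302) = 7.09 mol.
Isothermal: T stays 302 K; PV = const ⇒ V₂ = 136 L, P₂ = 131 kPa.
W = nRT ln(V₂/V₁) = 7.09×8.314×302×ln(4.53) = 26900 J.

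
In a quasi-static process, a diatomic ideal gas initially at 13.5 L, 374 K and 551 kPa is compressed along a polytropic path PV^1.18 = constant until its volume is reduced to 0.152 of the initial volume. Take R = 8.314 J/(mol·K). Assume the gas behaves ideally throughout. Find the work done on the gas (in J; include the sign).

n = P₁V₁/(RT₁) = 551×13.5/(8.314×374) = 2.39 mol.
Polytropic n=1.18: T₂ = T₁(V₁/V₂)^(n−1) = 374×(6.58)^0.18 = 525 K; P₂ = P₁(V₁/V₂)^n = 5090 kPa.
W = (P₁V₁−P₂V₂)/(n−1) = (551×13.5−5090×2.05)/0.18 = -16700 J.
Work done on the gas = −W_by = 16700 J.

16700 J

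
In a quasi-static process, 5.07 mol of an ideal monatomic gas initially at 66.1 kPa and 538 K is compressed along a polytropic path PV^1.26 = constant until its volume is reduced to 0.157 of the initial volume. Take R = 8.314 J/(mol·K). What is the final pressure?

681 kPa

V₁ = nRT₁/P₁ = 5.07×8.314×538/66.1 = 343 L.
Polytropic n=1.26: T₂ = T₁(V₁/V₂)^(n−1) = 538×(6.37)^0.26 = 871 K; P₂ = P₁(V₁/V₂)^n = 681 kPa.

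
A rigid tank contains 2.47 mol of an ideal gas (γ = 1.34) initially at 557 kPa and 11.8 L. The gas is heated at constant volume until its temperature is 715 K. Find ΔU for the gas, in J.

T₁ = P₁V₁/(nR) = 557×11.8/(2.47×8.314) = 320 K.
Isochoric: V stays 11.8 L; P/T = const ⇒ T₂ = 715 K, P₂ = 1240 kPa.
For an ideal gas ΔU = nCvΔT with Cv = R/(γ−1) = 24.5 J/(mol·K).
ΔU = 2.47×24.5×(715−320) = 23900 J.

23900 J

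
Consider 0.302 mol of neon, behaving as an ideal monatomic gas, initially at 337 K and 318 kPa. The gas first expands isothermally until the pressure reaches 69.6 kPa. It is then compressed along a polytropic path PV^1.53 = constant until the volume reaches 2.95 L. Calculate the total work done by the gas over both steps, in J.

-500 J

V₁ = nRT₁/P₁ = 0.302×8.314×337/318 = 2.66 L.
Step 1 — Isothermal: T stays 337 K; PV = const ⇒ V₂ = 12.2 L, P₂ = 69.6 kPa.
ΔU = 0 (ideal gas, T constant).
W = nRT ln(V₂/V₁) = 0.302×8.314×337×ln(4.57) = 1290 J.
Q = ΔU + W = 1290 J.
State after step 1: P = 69.6 kPa, V = 12.2 L, T = 337 K.
Step 2 — Polytropic n=1.53: T₂ = T₁(V₁/V₂)^(n−1) = 337×(4.12)^0.53 = 714 K; P₂ = P₁(V₁/V₂)^n = 608 kPa.
W = (P₁V₁−P₂V₂)/(n−1) = (69.6×12.2−608×2.95)/0.53 = -1790 J.
ΔU = nCvΔT = 0.302×12.5×(714−337) = 1420 J.
Q = ΔU + W = -366 J.
Net over both steps: W = -500 J, Q = 920 J, ΔU = 1420 J.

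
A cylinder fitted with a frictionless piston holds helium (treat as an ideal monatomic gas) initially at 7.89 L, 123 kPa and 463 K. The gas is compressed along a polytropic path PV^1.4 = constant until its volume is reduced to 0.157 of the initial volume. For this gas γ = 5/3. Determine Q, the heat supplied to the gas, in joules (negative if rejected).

-1060 J

n = P₁V₁/(RT₁) = 123×7.89/(8.314×463) = 0.252 mol.
Polytropic n=1.4: T₂ = T₁(V₁/V₂)^(n−1) = 463×(6.37)^0.40 = 971 K; P₂ = P₁(V₁/V₂)^n = 1640 kPa.
W = (P₁V₁−P₂V₂)/(n−1) = (123×7.89−1640×1.24)/0.40 = -2660 J.
ΔU = nCvΔT = 0.252×12.5×(971−463) = 1600 J.
Q = ΔU + W = -1060 J.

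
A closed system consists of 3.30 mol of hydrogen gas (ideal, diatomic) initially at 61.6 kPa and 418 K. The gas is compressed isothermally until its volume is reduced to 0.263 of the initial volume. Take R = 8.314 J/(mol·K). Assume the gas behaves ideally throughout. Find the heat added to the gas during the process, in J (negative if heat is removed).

-15300 J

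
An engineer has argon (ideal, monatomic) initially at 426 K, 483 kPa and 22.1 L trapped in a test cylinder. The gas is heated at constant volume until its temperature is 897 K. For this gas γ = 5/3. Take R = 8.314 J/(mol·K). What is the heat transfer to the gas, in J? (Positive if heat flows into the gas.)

n = P₁V₁/(RT₁) = 483×22.1/(8.314×426) = 3.01 mol.
Isochoric: V stays 22.1 L; P/T = const ⇒ T₂ = 897 K, P₂ = 1020 kPa.
W = 0 (no volume change).
ΔU = nCvΔT = 3.01×12.5×(897−426) = 17700 J.
Q = ΔU = 17700 J.

17700 J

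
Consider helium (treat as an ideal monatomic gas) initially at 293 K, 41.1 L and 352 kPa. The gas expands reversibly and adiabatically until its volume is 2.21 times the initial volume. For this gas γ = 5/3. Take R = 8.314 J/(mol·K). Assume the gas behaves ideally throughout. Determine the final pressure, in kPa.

Adiabatic: TV^(γ−1) = const ⇒ T₂ = 293×(0.452)^0.667 = 173 K; PV^γ = const ⇒ P₂ = 93.9 kPa.

93.9 kPa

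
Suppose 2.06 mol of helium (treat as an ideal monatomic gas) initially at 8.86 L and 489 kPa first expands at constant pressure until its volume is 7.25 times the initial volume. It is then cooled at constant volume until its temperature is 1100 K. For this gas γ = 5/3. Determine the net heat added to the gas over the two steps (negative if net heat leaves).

T₁ = P₁V₁/(nR) = 489×8.86/(2.06×8.314) = 253 K.
Step 1 — Isobaric: P stays 489 kPa; V/T = const ⇒ T₂ = 1830 K, V₂ = 64.2 L.
W = PΔV = 489×(64.2−8.86) kPa·L = 27100 J.
ΔU = nCvΔT = 2.06×12.5×(1830−253) = 40600 J.
Q = ΔU + W = nCpΔT = 67700 J.
State after step 1: P = 489 kPa, V = 64.2 L, T = 1830 K.
Step 2 — Isochoric: V stays 64.2 L; P/T = const ⇒ T₂ = 1100 K, P₂ = 293 kPa.
W = 0 (no volume change).
ΔU = nCvΔT = 2.06×12.5×(1100−1830) = -18900 J.
Q = ΔU = -18900 J.
Net over both steps: W = 27100 J, Q = 48800 J, ΔU = 21800 J.

48800 J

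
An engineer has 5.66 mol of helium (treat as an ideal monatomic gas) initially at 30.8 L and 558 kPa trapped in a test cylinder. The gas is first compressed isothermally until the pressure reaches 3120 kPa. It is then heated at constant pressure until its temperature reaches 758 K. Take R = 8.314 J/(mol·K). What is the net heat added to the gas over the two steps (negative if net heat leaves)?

16600 J

T₁ = P₁V₁/(nR) = 558×30.8/(5.66×8.314) = 365 K.
Step 1 — Isothermal: T stays 365 K; PV = const ⇒ V₂ = 5.51 L, P₂ = 3120 kPa.
ΔU = 0 (ideal gas, T constant).
W = nRT ln(V₂/V₁) = 5.66×8.314×365×ln(0.179) = -29600 J.
Q = ΔU + W = -29600 J.
State after step 1: P = 3120 kPa, V = 5.51 L, T = 365 K.
Step 2 — Isobaric: P stays 3120 kPa; V/T = const ⇒ T₂ = 758 K, V₂ = 11.4 L.
W = PΔV = 3120×(11.4−5.51) kPa·L = 18500 J.
ΔU = nCvΔT = 5.66×12.5×(758−365) = 27700 J.
Q = ΔU + W = nCpΔT = 46200 J.
Net over both steps: W = -11100 J, Q = 16600 J, ΔU = 27700 J.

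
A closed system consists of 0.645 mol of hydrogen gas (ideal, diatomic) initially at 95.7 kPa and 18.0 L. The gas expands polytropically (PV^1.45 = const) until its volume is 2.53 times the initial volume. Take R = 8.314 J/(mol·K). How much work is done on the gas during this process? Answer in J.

-1310 J

T₁ = P₁V₁/(nR) = 95.7×18.0/(0.645×8.314) = 321 K.
Polytropic n=1.45: T₂ = T₁(V₁/V₂)^(n−1) = 321×(0.395)^0.45 = 212 K; P₂ = P₁(V₁/V₂)^n = 24.9 kPa.
W = (P₁V₁−P₂V₂)/(n−1) = (95.7×18.0−24.9×45.5)/0.45 = 1310 J.
Work done on the gas = −W_by = -1310 J.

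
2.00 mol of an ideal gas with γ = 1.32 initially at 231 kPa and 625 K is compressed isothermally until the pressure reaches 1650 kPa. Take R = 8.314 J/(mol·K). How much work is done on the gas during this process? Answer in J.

20400 J

V₁ = nRT₁/P₁ = 2.00×8.314×625/231 = 45.0 L.
Isothermal: T stays 625 K; PV = const ⇒ V₂ = 6.30 L, P₂ = 1650 kPa.
W = nRT ln(V₂/V₁) = 2.00×8.314×625×ln(0.140) = -20400 J.
Work done on the gas = −W_by = 20400 J.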